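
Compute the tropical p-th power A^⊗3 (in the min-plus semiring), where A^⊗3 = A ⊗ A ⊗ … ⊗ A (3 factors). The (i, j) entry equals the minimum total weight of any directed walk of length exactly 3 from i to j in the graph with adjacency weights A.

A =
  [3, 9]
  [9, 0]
A^⊗3 =
  [9, 9]
  [9, 0]

Each entry (A^⊗3)_ij equals the minimum over all length-3 walks i = v_0 → v_1 → … → v_3 = j of Σ_t A[v_t][v_{t+1}]. For example, for (i, j) = (0, 1) we minimise over 4 possible intermediate vertex sequences; the minimum is 9, attained along the walk 0 → 1 → 1 → 1.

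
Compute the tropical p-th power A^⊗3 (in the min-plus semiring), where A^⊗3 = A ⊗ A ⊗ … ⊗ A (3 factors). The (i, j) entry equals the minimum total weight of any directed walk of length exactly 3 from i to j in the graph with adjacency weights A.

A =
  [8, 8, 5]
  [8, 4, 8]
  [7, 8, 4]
A^⊗3 =
  [16, 16, 13]
  [16, 12, 16]
  [15, 16, 12]

Each entry (A^⊗3)_ij equals the minimum over all length-3 walks i = v_0 → v_1 → … → v_3 = j of Σ_t A[v_t][v_{t+1}]. For example, for (i, j) = (0, 2) we minimise over 9 possible intermediate vertex sequences; the minimum is 13, attained along the walk 0 → 2 → 2 → 2.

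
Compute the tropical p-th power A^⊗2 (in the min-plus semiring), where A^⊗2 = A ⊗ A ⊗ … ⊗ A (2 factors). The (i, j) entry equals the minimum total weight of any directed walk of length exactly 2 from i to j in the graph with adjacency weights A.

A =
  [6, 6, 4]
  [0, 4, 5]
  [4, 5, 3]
A^⊗2 =
  [6, 9, 7]
  [4, 6, 4]
  [5, 8, 6]

Each entry (A^⊗2)_ij equals the minimum over all length-2 walks i = v_0 → v_1 → … → v_2 = j of Σ_t A[v_t][v_{t+1}]. For example, for (i, j) = (0, 2) we minimise over 3 possible intermediate vertex sequences; the minimum is 7, attained along the walk 0 → 2 → 2.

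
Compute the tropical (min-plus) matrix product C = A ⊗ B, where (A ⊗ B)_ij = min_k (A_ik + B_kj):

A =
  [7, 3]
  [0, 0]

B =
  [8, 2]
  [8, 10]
A ⊗ B =
  [11, 9]
  [8, 2]

Apply the min-plus product entry-by-entry:
  C[0][0] = min over k of (A[0][0] + B[0][0] = 7 + 8 = 15, A[0][1] + B[1][0] = 3 + 8 = 11) = 11 (attained at k = 1)
  C[0][1] = min over k of (A[0][0] + B[0][1] = 7 + 2 = 9, A[0][1] + B[1][1] = 3 + 10 = 13) = 9 (attained at k = 0)
  C[1][0] = min over k of (A[1][0] + B[0][0] = 0 + 8 = 8, A[1][1] + B[1][0] = 0 + 8 = 8) = 8 (attained at k = 0)
  C[1][1] = min over k of (A[1][0] + B[0][1] = 0 + 2 = 2, A[1][1] + B[1][1] = 0 + 10 = 10) = 2 (attained at k = 0)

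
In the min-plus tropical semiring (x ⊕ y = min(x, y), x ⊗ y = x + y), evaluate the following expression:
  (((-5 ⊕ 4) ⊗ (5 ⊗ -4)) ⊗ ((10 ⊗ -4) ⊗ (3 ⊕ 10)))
(((-5 ⊕ 4) ⊗ (5 ⊗ -4)) ⊗ ((10 ⊗ -4) ⊗ (3 ⊕ 10))) = 5

Expand innermost to outermost. Recall ⊕ takes the minimum of its arguments and ⊗ takes their sum. Working out the expression (((-5 ⊕ 4) ⊗ (5 ⊗ -4)) ⊗ ((10 ⊗ -4) ⊗ (3 ⊕ 10))) gives 5.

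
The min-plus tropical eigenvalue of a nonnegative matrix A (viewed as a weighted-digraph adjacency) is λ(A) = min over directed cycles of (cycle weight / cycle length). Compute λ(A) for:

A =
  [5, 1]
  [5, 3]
λ(A) = 3

Enumerate directed cycles and compute their means (weight / length). Sample:
  cycle 0 → 0: weight = 5, length = 1, mean = 5/1 ≈ 5.000
  cycle 1 → 1: weight = 3, length = 1, mean = 3/1 ≈ 3.000
  cycle 0 → 1 → 0: weight = 6, length = 2, mean = 6/2 ≈ 3.000
  cycle 1 → 0 → 1: weight = 6, length = 2, mean = 6/2 ≈ 3.000
Minimum mean = 3.000, attained e.g. along the cycle 1 → 1 with weight 3 and length 1. So λ(A) = 3/1 = 3.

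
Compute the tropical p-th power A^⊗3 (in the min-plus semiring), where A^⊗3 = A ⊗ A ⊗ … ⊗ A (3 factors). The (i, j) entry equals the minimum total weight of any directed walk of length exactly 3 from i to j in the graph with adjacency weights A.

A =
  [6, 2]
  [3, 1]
A^⊗3 =
  [6, 4]
  [5, 3]

Each entry (A^⊗3)_ij equals the minimum over all length-3 walks i = v_0 → v_1 → … → v_3 = j of Σ_t A[v_t][v_{t+1}]. For example, for (i, j) = (0, 1) we minimise over 4 possible intermediate vertex sequences; the minimum is 4, attained along the walk 0 → 1 → 1 → 1.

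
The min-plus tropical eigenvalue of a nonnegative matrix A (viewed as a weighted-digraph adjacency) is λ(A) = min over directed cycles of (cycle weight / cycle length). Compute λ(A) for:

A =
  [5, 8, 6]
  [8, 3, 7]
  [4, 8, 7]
λ(A) = 3

Enumerate directed cycles and compute their means (weight / length). Sample:
  cycle 0 → 0: weight = 5, length = 1, mean = 5/1 ≈ 5.000
  cycle 1 → 1: weight = 3, length = 1, mean = 3/1 ≈ 3.000
  cycle 2 → 2: weight = 7, length = 1, mean = 7/1 ≈ 7.000
  cycle 0 → 1 → 0: weight = 16, length = 2, mean = 16/2 ≈ 8.000
  cycle 0 → 2 → 0: weight = 10, length = 2, mean = 10/2 ≈ 5.000
  cycle 1 → 0 → 1: weight = 16, length = 2, mean = 16/2 ≈ 8.000
Minimum mean = 3.000, attained e.g. along the cycle 1 → 1 with weight 3 and length 1. So λ(A) = 3/1 = 3.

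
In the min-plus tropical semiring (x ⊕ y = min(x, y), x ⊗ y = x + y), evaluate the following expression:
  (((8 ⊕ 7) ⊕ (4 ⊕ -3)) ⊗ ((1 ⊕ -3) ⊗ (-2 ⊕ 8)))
(((8 ⊕ 7) ⊕ (4 ⊕ -3)) ⊗ ((1 ⊕ -3) ⊗ (-2 ⊕ 8))) = -8

Expand innermost to outermost. Recall ⊕ takes the minimum of its arguments and ⊗ takes their sum. Working out the expression (((8 ⊕ 7) ⊕ (4 ⊕ -3)) ⊗ ((1 ⊕ -3) ⊗ (-2 ⊕ 8))) gives -8.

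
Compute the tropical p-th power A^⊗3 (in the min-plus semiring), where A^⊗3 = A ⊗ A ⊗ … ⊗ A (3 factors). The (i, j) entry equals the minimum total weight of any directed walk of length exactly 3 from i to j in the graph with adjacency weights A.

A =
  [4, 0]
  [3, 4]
A^⊗3 =
  [7, 3]
  [6, 7]

Each entry (A^⊗3)_ij equals the minimum over all length-3 walks i = v_0 → v_1 → … → v_3 = j of Σ_t A[v_t][v_{t+1}]. For example, for (i, j) = (0, 1) we minimise over 4 possible intermediate vertex sequences; the minimum is 3, attained along the walk 0 → 1 → 0 → 1.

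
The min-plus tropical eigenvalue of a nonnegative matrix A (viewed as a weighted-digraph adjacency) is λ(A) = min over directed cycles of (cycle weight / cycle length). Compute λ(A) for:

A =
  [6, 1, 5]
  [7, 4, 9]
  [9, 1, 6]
λ(A) = 4

Enumerate directed cycles and compute their means (weight / length). Sample:
  cycle 0 → 0: weight = 6, length = 1, mean = 6/1 ≈ 6.000
  cycle 1 → 1: weight = 4, length = 1, mean = 4/1 ≈ 4.000
  cycle 2 → 2: weight = 6, length = 1, mean = 6/1 ≈ 6.000
  cycle 0 → 1 → 0: weight = 8, length = 2, mean = 8/2 ≈ 4.000
  cycle 0 → 2 → 0: weight = 14, length = 2, mean = 14/2 ≈ 7.000
  cycle 1 → 0 → 1: weight = 8, length = 2, mean = 8/2 ≈ 4.000
Minimum mean = 4.000, attained e.g. along the cycle 1 → 1 with weight 4 and length 1. So λ(A) = 4/1 = 4.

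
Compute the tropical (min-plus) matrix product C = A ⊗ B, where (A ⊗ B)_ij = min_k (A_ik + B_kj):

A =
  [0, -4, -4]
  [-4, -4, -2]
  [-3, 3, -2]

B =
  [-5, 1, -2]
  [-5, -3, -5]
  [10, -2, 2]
A ⊗ B =
  [-9, -7, -9]
  [-9, -7, -9]
  [-8, -4, -5]

Apply the min-plus product entry-by-entry:
  C[0][0] = min over k of (A[0][0] + B[0][0] = 0 + -5 = -5, A[0][1] + B[1][0] = -4 + -5 = -9, A[0][2] + B[2][0] = -4 + 10 = 6) = -9 (attained at k = 1)
  C[0][1] = min over k of (A[0][0] + B[0][1] = 0 + 1 = 1, A[0][1] + B[1][1] = -4 + -3 = -7, A[0][2] + B[2][1] = -4 + -2 = -6) = -7 (attained at k = 1)
  C[0][2] = min over k of (A[0][0] + B[0][2] = 0 + -2 = -2, A[0][1] + B[1][2] = -4 + -5 = -9, A[0][2] + B[2][2] = -4 + 2 = -2) = -9 (attained at k = 1)
  C[1][0] = min over k of (A[1][0] + B[0][0] = -4 + -5 = -9, A[1][1] + B[1][0] = -4 + -5 = -9, A[1][2] + B[2][0] = -2 + 10 = 8) = -9 (attained at k = 0)
  C[1][1] = min over k of (A[1][0] + B[0][1] = -4 + 1 = -3, A[1][1] + B[1][1] = -4 + -3 = -7, A[1][2] + B[2][1] = -2 + -2 = -4) = -7 (attained at k = 1)
  C[1][2] = min over k of (A[1][0] + B[0][2] = -4 + -2 = -6, A[1][1] + B[1][2] = -4 + -5 = -9, A[1][2] + B[2][2] = -2 + 2 = 0) = -9 (attained at k = 1)
  C[2][0] = min over k of (A[2][0] + B[0][0] = -3 + -5 = -8, A[2][1] + B[1][0] = 3 + -5 = -2, A[2][2] + B[2][0] = -2 + 10 = 8) = -8 (attained at k = 0)
  C[2][1] = min over k of (A[2][0] + B[0][1] = -3 + 1 = -2, A[2][1] + B[1][1] = 3 + -3 = 0, A[2][2] + B[2][1] = -2 + -2 = -4) = -4 (attained at k = 2)
  C[2][2] = min over k of (A[2][0] + B[0][2] = -3 + -2 = -5, A[2][1] + B[1][2] = 3 + -5 = -2, A[2][2] + B[2][2] = -2 + 2 = 0) = -5 (attained at k = 0)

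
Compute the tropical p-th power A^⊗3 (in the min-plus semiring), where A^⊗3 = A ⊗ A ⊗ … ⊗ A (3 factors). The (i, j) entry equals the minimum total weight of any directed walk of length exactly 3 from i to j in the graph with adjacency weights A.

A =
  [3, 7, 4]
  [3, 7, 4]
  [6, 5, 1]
A^⊗3 =
  [9, 10, 6]
  [9, 10, 6]
  [8, 7, 3]

Each entry (A^⊗3)_ij equals the minimum over all length-3 walks i = v_0 → v_1 → … → v_3 = j of Σ_t A[v_t][v_{t+1}]. For example, for (i, j) = (0, 2) we minimise over 9 possible intermediate vertex sequences; the minimum is 6, attained along the walk 0 → 2 → 2 → 2.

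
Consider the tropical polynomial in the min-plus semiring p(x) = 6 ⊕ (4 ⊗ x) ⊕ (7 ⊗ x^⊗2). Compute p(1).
p(1) = 5

A tropical monomial a ⊗ x^⊗i evaluates to a + i · x. Evaluating each term at x = 1:
  Term 0 contributes 6 + 0 · 1 = 6
  Term 1 contributes 4 + 1 · 1 = 5
  Term 2 contributes 7 + 2 · 1 = 9
p(1) = ⊕ of these = min[6, 5, 9] = 5.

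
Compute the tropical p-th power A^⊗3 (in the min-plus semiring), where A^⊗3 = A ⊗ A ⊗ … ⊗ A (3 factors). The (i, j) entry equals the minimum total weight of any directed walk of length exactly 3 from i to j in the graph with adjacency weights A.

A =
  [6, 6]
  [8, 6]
A^⊗3 =
  [18, 18]
  [20, 18]

Each entry (A^⊗3)_ij equals the minimum over all length-3 walks i = v_0 → v_1 → … → v_3 = j of Σ_t A[v_t][v_{t+1}]. For example, for (i, j) = (0, 1) we minimise over 4 possible intermediate vertex sequences; the minimum is 18, attained along the walk 0 → 0 → 0 → 1.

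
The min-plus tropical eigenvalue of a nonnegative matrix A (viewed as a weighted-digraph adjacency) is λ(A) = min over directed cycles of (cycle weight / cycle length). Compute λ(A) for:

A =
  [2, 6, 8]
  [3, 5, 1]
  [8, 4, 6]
λ(A) = 2

Enumerate directed cycles and compute their means (weight / length). Sample:
  cycle 0 → 0: weight = 2, length = 1, mean = 2/1 ≈ 2.000
  cycle 1 → 1: weight = 5, length = 1, mean = 5/1 ≈ 5.000
  cycle 2 → 2: weight = 6, length = 1, mean = 6/1 ≈ 6.000
  cycle 0 → 1 → 0: weight = 9, length = 2, mean = 9/2 ≈ 4.500
  cycle 0 → 2 → 0: weight = 16, length = 2, mean = 16/2 ≈ 8.000
  cycle 1 → 0 → 1: weight = 9, length = 2, mean = 9/2 ≈ 4.500
Minimum mean = 2.000, attained e.g. along the cycle 0 → 0 with weight 2 and length 1. So λ(A) = 2/1 = 2.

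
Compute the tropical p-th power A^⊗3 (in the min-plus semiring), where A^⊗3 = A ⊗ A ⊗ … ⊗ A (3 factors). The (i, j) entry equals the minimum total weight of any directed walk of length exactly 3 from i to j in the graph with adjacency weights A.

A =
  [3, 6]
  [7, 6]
A^⊗3 =
  [9, 12]
  [13, 16]

Each entry (A^⊗3)_ij equals the minimum over all length-3 walks i = v_0 → v_1 → … → v_3 = j of Σ_t A[v_t][v_{t+1}]. For example, for (i, j) = (0, 1) we minimise over 4 possible intermediate vertex sequences; the minimum is 12, attained along the walk 0 → 0 → 0 → 1.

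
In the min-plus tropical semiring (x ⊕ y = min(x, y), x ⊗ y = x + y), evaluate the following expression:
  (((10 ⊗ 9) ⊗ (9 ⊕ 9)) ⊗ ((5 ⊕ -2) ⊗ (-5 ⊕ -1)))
(((10 ⊗ 9) ⊗ (9 ⊕ 9)) ⊗ ((5 ⊕ -2) ⊗ (-5 ⊕ -1))) = 21

Expand innermost to outermost. Recall ⊕ takes the minimum of its arguments and ⊗ takes their sum. Working out the expression (((10 ⊗ 9) ⊗ (9 ⊕ 9)) ⊗ ((5 ⊕ -2) ⊗ (-5 ⊕ -1))) gives 21.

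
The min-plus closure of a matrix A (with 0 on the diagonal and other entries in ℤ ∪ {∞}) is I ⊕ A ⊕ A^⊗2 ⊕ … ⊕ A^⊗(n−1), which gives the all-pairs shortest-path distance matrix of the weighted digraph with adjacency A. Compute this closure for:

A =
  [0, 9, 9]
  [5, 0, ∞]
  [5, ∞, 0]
Closure =
  [0, 9, 9]
  [5, 0, 14]
  [5, 14, 0]

This is the Floyd-Warshall all-pairs shortest-path computation. For each intermediate vertex k = 0, 1, …, 2, update dist[i][j] ← min(dist[i][j], dist[i][k] + dist[k][j]). The final matrix gives, for each (i, j), the minimum total weight of any directed path from i to j (possibly empty when i = j).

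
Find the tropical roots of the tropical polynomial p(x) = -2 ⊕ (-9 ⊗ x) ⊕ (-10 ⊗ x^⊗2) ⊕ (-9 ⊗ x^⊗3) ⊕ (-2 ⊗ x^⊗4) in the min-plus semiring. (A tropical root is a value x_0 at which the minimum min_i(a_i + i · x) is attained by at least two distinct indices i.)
Roots: {-7, -1, 1, 7}

Each tropical root is a break point of the lower envelope of the lines y = a_i + i · x (there are 5 lines, with slopes 0, 1, ..., 4). Only the lines that attain the minimum somewhere contribute to roots; other lines are dominated. Here the surviving (envelope) indices are i = 4, i = 3, i = 2, i = 1, i = 0.
Intersections between consecutive envelope lines give the roots: for adjacent envelope indices i < j the intersection is x = (a_i − a_j) / (j − i). Reading off the sorted break points: {-7, -1, 1, 7}.
Verification: at each break x_0, at least two indices attain the minimum of min_i(a_i + i · x_0).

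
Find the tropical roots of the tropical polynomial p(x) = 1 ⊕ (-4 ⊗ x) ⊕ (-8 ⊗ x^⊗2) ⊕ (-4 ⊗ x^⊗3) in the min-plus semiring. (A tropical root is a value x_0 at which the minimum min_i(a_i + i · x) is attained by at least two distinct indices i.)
Roots: {-4, 4, 5}

Each tropical root is a break point of the lower envelope of the lines y = a_i + i · x (there are 4 lines, with slopes 0, 1, ..., 3). Only the lines that attain the minimum somewhere contribute to roots; other lines are dominated. Here the surviving (envelope) indices are i = 3, i = 2, i = 1, i = 0.
Intersections between consecutive envelope lines give the roots: for adjacent envelope indices i < j the intersection is x = (a_i − a_j) / (j − i). Reading off the sorted break points: {-4, 4, 5}.
Verification: at each break x_0, at least two indices attain the minimum of min_i(a_i + i · x_0).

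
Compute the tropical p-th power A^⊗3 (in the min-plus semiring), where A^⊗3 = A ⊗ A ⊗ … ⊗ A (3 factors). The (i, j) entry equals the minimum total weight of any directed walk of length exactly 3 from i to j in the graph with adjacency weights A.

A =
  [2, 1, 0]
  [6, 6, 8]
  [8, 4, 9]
A^⊗3 =
  [6, 5, 4]
  [10, 9, 8]
  [12, 11, 10]

Each entry (A^⊗3)_ij equals the minimum over all length-3 walks i = v_0 → v_1 → … → v_3 = j of Σ_t A[v_t][v_{t+1}]. For example, for (i, j) = (0, 2) we minimise over 9 possible intermediate vertex sequences; the minimum is 4, attained along the walk 0 → 0 → 0 → 2.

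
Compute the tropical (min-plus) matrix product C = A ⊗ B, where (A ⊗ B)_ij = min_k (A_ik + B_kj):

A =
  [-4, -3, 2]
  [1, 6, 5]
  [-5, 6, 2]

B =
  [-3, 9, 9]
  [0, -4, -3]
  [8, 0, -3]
A ⊗ B =
  [-7, -7, -6]
  [-2, 2, 2]
  [-8, 2, -1]

Apply the min-plus product entry-by-entry:
  C[0][0] = min over k of (A[0][0] + B[0][0] = -4 + -3 = -7, A[0][1] + B[1][0] = -3 + 0 = -3, A[0][2] + B[2][0] = 2 + 8 = 10) = -7 (attained at k = 0)
  C[0][1] = min over k of (A[0][0] + B[0][1] = -4 + 9 = 5, A[0][1] + B[1][1] = -3 + -4 = -7, A[0][2] + B[2][1] = 2 + 0 = 2) = -7 (attained at k = 1)
  C[0][2] = min over k of (A[0][0] + B[0][2] = -4 + 9 = 5, A[0][1] + B[1][2] = -3 + -3 = -6, A[0][2] + B[2][2] = 2 + -3 = -1) = -6 (attained at k = 1)
  C[1][0] = min over k of (A[1][0] + B[0][0] = 1 + -3 = -2, A[1][1] + B[1][0] = 6 + 0 = 6, A[1][2] + B[2][0] = 5 + 8 = 13) = -2 (attained at k = 0)
  C[1][1] = min over k of (A[1][0] + B[0][1] = 1 + 9 = 10, A[1][1] + B[1][1] = 6 + -4 = 2, A[1][2] + B[2][1] = 5 + 0 = 5) = 2 (attained at k = 1)
  C[1][2] = min over k of (A[1][0] + B[0][2] = 1 + 9 = 10, A[1][1] + B[1][2] = 6 + -3 = 3, A[1][2] + B[2][2] = 5 + -3 = 2) = 2 (attained at k = 2)
  C[2][0] = min over k of (A[2][0] + B[0][0] = -5 + -3 = -8, A[2][1] + B[1][0] = 6 + 0 = 6, A[2][2] + B[2][0] = 2 + 8 = 10) = -8 (attained at k = 0)
  C[2][1] = min over k of (A[2][0] + B[0][1] = -5 + 9 = 4, A[2][1] + B[1][1] = 6 + -4 = 2, A[2][2] + B[2][1] = 2 + 0 = 2) = 2 (attained at k = 1)
  C[2][2] = min over k of (A[2][0] + B[0][2] = -5 + 9 = 4, A[2][1] + B[1][2] = 6 + -3 = 3, A[2][2] + B[2][2] = 2 + -3 = -1) = -1 (attained at k = 2)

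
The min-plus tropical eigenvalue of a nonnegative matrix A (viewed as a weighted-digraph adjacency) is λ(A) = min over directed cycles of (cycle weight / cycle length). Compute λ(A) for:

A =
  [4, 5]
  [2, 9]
λ(A) = 7/2

Enumerate directed cycles and compute their means (weight / length). Sample:
  cycle 0 → 0: weight = 4, length = 1, mean = 4/1 ≈ 4.000
  cycle 1 → 1: weight = 9, length = 1, mean = 9/1 ≈ 9.000
  cycle 0 → 1 → 0: weight = 7, length = 2, mean = 7/2 ≈ 3.500
  cycle 1 → 0 → 1: weight = 7, length = 2, mean = 7/2 ≈ 3.500
Minimum mean = 3.500, attained e.g. along the cycle 0 → 1 → 0 with weight 7 and length 2. So λ(A) = 7/2 = 7/2.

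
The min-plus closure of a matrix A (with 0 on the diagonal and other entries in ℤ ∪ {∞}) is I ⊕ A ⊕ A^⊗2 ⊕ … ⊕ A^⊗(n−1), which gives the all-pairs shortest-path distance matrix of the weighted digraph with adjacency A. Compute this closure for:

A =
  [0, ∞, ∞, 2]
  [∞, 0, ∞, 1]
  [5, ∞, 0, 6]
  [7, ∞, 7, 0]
Closure =
  [0, ∞, 9, 2]
  [8, 0, 8, 1]
  [5, ∞, 0, 6]
  [7, ∞, 7, 0]

This is the Floyd-Warshall all-pairs shortest-path computation. For each intermediate vertex k = 0, 1, …, 3, update dist[i][j] ← min(dist[i][j], dist[i][k] + dist[k][j]). The final matrix gives, for each (i, j), the minimum total weight of any directed path from i to j (possibly empty when i = j).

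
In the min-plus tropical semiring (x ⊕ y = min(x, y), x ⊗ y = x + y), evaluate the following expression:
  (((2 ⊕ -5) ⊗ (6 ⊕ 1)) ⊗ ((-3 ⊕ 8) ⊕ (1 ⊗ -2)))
(((2 ⊕ -5) ⊗ (6 ⊕ 1)) ⊗ ((-3 ⊕ 8) ⊕ (1 ⊗ -2))) = -7

Expand innermost to outermost. Recall ⊕ takes the minimum of its arguments and ⊗ takes their sum. Working out the expression (((2 ⊕ -5) ⊗ (6 ⊕ 1)) ⊗ ((-3 ⊕ 8) ⊕ (1 ⊗ -2))) gives -7.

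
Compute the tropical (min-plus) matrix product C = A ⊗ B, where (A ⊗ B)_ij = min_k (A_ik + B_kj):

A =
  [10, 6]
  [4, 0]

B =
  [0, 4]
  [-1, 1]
A ⊗ B =
  [5, 7]
  [-1, 1]

Apply the min-plus product entry-by-entry:
  C[0][0] = min over k of (A[0][0] + B[0][0] = 10 + 0 = 10, A[0][1] + B[1][0] = 6 + -1 = 5) = 5 (attained at k = 1)
  C[0][1] = min over k of (A[0][0] + B[0][1] = 10 + 4 = 14, A[0][1] + B[1][1] = 6 + 1 = 7) = 7 (attained at k = 1)
  C[1][0] = min over k of (A[1][0] + B[0][0] = 4 + 0 = 4, A[1][1] + B[1][0] = 0 + -1 = -1) = -1 (attained at k = 1)
  C[1][1] = min over k of (A[1][0] + B[0][1] = 4 + 4 = 8, A[1][1] + B[1][1] = 0 + 1 = 1) = 1 (attained at k = 1)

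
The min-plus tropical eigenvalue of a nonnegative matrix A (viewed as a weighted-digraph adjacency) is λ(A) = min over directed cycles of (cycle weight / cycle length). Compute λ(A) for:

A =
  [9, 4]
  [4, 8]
λ(A) = 4

Enumerate directed cycles and compute their means (weight / length). Sample:
  cycle 0 → 0: weight = 9, length = 1, mean = 9/1 ≈ 9.000
  cycle 1 → 1: weight = 8, length = 1, mean = 8/1 ≈ 8.000
  cycle 0 → 1 → 0: weight = 8, length = 2, mean = 8/2 ≈ 4.000
  cycle 1 → 0 → 1: weight = 8, length = 2, mean = 8/2 ≈ 4.000
Minimum mean = 4.000, attained e.g. along the cycle 0 → 1 → 0 with weight 8 and length 2. So λ(A) = 8/2 = 4.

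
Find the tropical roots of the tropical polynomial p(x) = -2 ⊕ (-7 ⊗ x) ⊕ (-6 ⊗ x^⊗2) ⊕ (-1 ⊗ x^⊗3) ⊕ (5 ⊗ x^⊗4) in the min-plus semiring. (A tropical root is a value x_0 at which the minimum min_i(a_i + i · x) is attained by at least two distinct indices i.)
Roots: {-6, -5, -1, 5}

Each tropical root is a break point of the lower envelope of the lines y = a_i + i · x (there are 5 lines, with slopes 0, 1, ..., 4). Only the lines that attain the minimum somewhere contribute to roots; other lines are dominated. Here the surviving (envelope) indices are i = 4, i = 3, i = 2, i = 1, i = 0.
Intersections between consecutive envelope lines give the roots: for adjacent envelope indices i < j the intersection is x = (a_i − a_j) / (j − i). Reading off the sorted break points: {-6, -5, -1, 5}.
Verification: at each break x_0, at least two indices attain the minimum of min_i(a_i + i · x_0).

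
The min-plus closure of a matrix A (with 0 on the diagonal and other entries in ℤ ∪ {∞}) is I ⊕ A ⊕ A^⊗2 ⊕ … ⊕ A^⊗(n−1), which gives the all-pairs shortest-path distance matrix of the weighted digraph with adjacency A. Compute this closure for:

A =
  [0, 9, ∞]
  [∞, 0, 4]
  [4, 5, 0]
Closure =
  [0, 9, 13]
  [8, 0, 4]
  [4, 5, 0]

This is the Floyd-Warshall all-pairs shortest-path computation. For each intermediate vertex k = 0, 1, …, 2, update dist[i][j] ← min(dist[i][j], dist[i][k] + dist[k][j]). The final matrix gives, for each (i, j), the minimum total weight of any directed path from i to j (possibly empty when i = j).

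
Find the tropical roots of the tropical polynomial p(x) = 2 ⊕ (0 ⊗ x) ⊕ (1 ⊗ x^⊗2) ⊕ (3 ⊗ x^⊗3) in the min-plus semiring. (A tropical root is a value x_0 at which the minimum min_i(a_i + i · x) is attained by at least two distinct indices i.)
Roots: {-2, -1, 2}

Each tropical root is a break point of the lower envelope of the lines y = a_i + i · x (there are 4 lines, with slopes 0, 1, ..., 3). Only the lines that attain the minimum somewhere contribute to roots; other lines are dominated. Here the surviving (envelope) indices are i = 3, i = 2, i = 1, i = 0.
Intersections between consecutive envelope lines give the roots: for adjacent envelope indices i < j the intersection is x = (a_i − a_j) / (j − i). Reading off the sorted break points: {-2, -1, 2}.
Verification: at each break x_0, at least two indices attain the minimum of min_i(a_i + i · x_0).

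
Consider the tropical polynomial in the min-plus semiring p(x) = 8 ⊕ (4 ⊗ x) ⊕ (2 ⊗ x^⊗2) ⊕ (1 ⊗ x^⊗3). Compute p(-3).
p(-3) = -8

A tropical monomial a ⊗ x^⊗i evaluates to a + i · x. Evaluating each term at x = -3:
  Term 0 contributes 8 + 0 · -3 = 8
  Term 1 contributes 4 + 1 · -3 = 1
  Term 2 contributes 2 + 2 · -3 = -4
  Term 3 contributes 1 + 3 · -3 = -8
p(-3) = ⊕ of these = min[8, 1, -4, -8] = -8.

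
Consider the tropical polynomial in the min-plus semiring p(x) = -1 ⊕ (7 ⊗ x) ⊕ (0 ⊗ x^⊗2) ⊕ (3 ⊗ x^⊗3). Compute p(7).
p(7) = -1

A tropical monomial a ⊗ x^⊗i evaluates to a + i · x. Evaluating each term at x = 7:
  Term 0 contributes -1 + 0 · 7 = -1
  Term 1 contributes 7 + 1 · 7 = 14
  Term 2 contributes 0 + 2 · 7 = 14
  Term 3 contributes 3 + 3 · 7 = 24
p(7) = ⊕ of these = min[-1, 14, 14, 24] = -1.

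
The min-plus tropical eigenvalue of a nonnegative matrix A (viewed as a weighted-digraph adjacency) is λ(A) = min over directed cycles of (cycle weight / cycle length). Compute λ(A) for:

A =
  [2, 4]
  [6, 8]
λ(A) = 2

Enumerate directed cycles and compute their means (weight / length). Sample:
  cycle 0 → 0: weight = 2, length = 1, mean = 2/1 ≈ 2.000
  cycle 1 → 1: weight = 8, length = 1, mean = 8/1 ≈ 8.000
  cycle 0 → 1 → 0: weight = 10, length = 2, mean = 10/2 ≈ 5.000
  cycle 1 → 0 → 1: weight = 10, length = 2, mean = 10/2 ≈ 5.000
Minimum mean = 2.000, attained e.g. along the cycle 0 → 0 with weight 2 and length 1. So λ(A) = 2/1 = 2.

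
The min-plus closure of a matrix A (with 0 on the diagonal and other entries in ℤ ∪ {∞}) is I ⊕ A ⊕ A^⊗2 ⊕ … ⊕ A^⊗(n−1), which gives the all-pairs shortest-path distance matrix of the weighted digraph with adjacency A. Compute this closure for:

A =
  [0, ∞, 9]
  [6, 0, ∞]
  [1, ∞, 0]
Closure =
  [0, ∞, 9]
  [6, 0, 15]
  [1, ∞, 0]

This is the Floyd-Warshall all-pairs shortest-path computation. For each intermediate vertex k = 0, 1, …, 2, update dist[i][j] ← min(dist[i][j], dist[i][k] + dist[k][j]). The final matrix gives, for each (i, j), the minimum total weight of any directed path from i to j (possibly empty when i = j).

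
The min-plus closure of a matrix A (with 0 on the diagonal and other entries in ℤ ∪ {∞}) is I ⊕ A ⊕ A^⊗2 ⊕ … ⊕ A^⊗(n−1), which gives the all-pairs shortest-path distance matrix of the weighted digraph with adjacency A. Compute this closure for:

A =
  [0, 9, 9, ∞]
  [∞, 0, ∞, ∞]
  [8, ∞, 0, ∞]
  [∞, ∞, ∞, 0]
Closure =
  [0, 9, 9, ∞]
  [∞, 0, ∞, ∞]
  [8, 17, 0, ∞]
  [∞, ∞, ∞, 0]

This is the Floyd-Warshall all-pairs shortest-path computation. For each intermediate vertex k = 0, 1, …, 3, update dist[i][j] ← min(dist[i][j], dist[i][k] + dist[k][j]). The final matrix gives, for each (i, j), the minimum total weight of any directed path from i to j (possibly empty when i = j).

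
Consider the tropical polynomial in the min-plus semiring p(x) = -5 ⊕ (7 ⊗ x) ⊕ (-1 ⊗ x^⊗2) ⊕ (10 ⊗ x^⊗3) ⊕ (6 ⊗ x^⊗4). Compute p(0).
p(0) = -5

A tropical monomial a ⊗ x^⊗i evaluates to a + i · x. Evaluating each term at x = 0:
  Term 0 contributes -5 + 0 · 0 = -5
  Term 1 contributes 7 + 1 · 0 = 7
  Term 2 contributes -1 + 2 · 0 = -1
  Term 3 contributes 10 + 3 · 0 = 10
  Term 4 contributes 6 + 4 · 0 = 6
p(0) = ⊕ of these = min[-5, 7, -1, 10, 6] = -5.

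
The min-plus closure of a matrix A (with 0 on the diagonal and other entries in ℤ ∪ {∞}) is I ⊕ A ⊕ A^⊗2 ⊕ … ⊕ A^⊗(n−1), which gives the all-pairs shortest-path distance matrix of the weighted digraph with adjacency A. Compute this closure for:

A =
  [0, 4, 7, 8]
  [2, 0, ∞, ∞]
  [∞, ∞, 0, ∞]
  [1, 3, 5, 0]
Closure =
  [0, 4, 7, 8]
  [2, 0, 9, 10]
  [∞, ∞, 0, ∞]
  [1, 3, 5, 0]

This is the Floyd-Warshall all-pairs shortest-path computation. For each intermediate vertex k = 0, 1, …, 3, update dist[i][j] ← min(dist[i][j], dist[i][k] + dist[k][j]). The final matrix gives, for each (i, j), the minimum total weight of any directed path from i to j (possibly empty when i = j).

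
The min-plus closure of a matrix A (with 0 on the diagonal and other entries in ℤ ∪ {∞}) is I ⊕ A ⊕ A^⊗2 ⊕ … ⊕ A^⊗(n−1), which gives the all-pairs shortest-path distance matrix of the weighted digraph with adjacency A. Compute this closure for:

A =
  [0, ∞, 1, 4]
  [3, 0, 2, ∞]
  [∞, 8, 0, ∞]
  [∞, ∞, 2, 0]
Closure =
  [0, 9, 1, 4]
  [3, 0, 2, 7]
  [11, 8, 0, 15]
  [13, 10, 2, 0]

This is the Floyd-Warshall all-pairs shortest-path computation. For each intermediate vertex k = 0, 1, …, 3, update dist[i][j] ← min(dist[i][j], dist[i][k] + dist[k][j]). The final matrix gives, for each (i, j), the minimum total weight of any directed path from i to j (possibly empty when i = j).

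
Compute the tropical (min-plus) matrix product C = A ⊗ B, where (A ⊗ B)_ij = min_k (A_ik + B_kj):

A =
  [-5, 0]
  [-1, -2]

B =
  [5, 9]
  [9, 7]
A ⊗ B =
  [0, 4]
  [4, 5]

Apply the min-plus product entry-by-entry:
  C[0][0] = min over k of (A[0][0] + B[0][0] = -5 + 5 = 0, A[0][1] + B[1][0] = 0 + 9 = 9) = 0 (attained at k = 0)
  C[0][1] = min over k of (A[0][0] + B[0][1] = -5 + 9 = 4, A[0][1] + B[1][1] = 0 + 7 = 7) = 4 (attained at k = 0)
  C[1][0] = min over k of (A[1][0] + B[0][0] = -1 + 5 = 4, A[1][1] + B[1][0] = -2 + 9 = 7) = 4 (attained at k = 0)
  C[1][1] = min over k of (A[1][0] + B[0][1] = -1 + 9 = 8, A[1][1] + B[1][1] = -2 + 7 = 5) = 5 (attained at k = 1)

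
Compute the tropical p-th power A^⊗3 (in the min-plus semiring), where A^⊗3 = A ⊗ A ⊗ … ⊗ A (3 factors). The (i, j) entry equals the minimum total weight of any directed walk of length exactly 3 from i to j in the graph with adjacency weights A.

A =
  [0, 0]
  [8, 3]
A^⊗3 =
  [0, 0]
  [8, 8]

Each entry (A^⊗3)_ij equals the minimum over all length-3 walks i = v_0 → v_1 → … → v_3 = j of Σ_t A[v_t][v_{t+1}]. For example, for (i, j) = (0, 1) we minimise over 4 possible intermediate vertex sequences; the minimum is 0, attained along the walk 0 → 0 → 0 → 1.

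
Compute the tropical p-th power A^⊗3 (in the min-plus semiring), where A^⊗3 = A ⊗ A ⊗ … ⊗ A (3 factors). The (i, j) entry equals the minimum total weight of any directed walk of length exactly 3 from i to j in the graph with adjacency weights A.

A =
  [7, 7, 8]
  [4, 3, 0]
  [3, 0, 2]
A^⊗3 =
  [10, 7, 8]
  [4, 2, 0]
  [3, 0, 2]

Each entry (A^⊗3)_ij equals the minimum over all length-3 walks i = v_0 → v_1 → … → v_3 = j of Σ_t A[v_t][v_{t+1}]. For example, for (i, j) = (0, 2) we minimise over 9 possible intermediate vertex sequences; the minimum is 8, attained along the walk 0 → 2 → 1 → 2.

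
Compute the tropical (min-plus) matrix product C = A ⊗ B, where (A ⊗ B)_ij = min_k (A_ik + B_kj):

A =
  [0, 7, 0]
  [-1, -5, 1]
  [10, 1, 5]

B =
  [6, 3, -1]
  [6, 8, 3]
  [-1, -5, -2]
A ⊗ B =
  [-1, -5, -2]
  [0, -4, -2]
  [4, 0, 3]

Apply the min-plus product entry-by-entry:
  C[0][0] = min over k of (A[0][0] + B[0][0] = 0 + 6 = 6, A[0][1] + B[1][0] = 7 + 6 = 13, A[0][2] + B[2][0] = 0 + -1 = -1) = -1 (attained at k = 2)
  C[0][1] = min over k of (A[0][0] + B[0][1] = 0 + 3 = 3, A[0][1] + B[1][1] = 7 + 8 = 15, A[0][2] + B[2][1] = 0 + -5 = -5) = -5 (attained at k = 2)
  C[0][2] = min over k of (A[0][0] + B[0][2] = 0 + -1 = -1, A[0][1] + B[1][2] = 7 + 3 = 10, A[0][2] + B[2][2] = 0 + -2 = -2) = -2 (attained at k = 2)
  C[1][0] = min over k of (A[1][0] + B[0][0] = -1 + 6 = 5, A[1][1] + B[1][0] = -5 + 6 = 1, A[1][2] + B[2][0] = 1 + -1 = 0) = 0 (attained at k = 2)
  C[1][1] = min over k of (A[1][0] + B[0][1] = -1 + 3 = 2, A[1][1] + B[1][1] = -5 + 8 = 3, A[1][2] + B[2][1] = 1 + -5 = -4) = -4 (attained at k = 2)
  C[1][2] = min over k of (A[1][0] + B[0][2] = -1 + -1 = -2, A[1][1] + B[1][2] = -5 + 3 = -2, A[1][2] + B[2][2] = 1 + -2 = -1) = -2 (attained at k = 0)
  C[2][0] = min over k of (A[2][0] + B[0][0] = 10 + 6 = 16, A[2][1] + B[1][0] = 1 + 6 = 7, A[2][2] + B[2][0] = 5 + -1 = 4) = 4 (attained at k = 2)
  C[2][1] = min over k of (A[2][0] + B[0][1] = 10 + 3 = 13, A[2][1] + B[1][1] = 1 + 8 = 9, A[2][2] + B[2][1] = 5 + -5 = 0) = 0 (attained at k = 2)
  C[2][2] = min over k of (A[2][0] + B[0][2] = 10 + -1 = 9, A[2][1] + B[1][2] = 1 + 3 = 4, A[2][2] + B[2][2] = 5 + -2 = 3) = 3 (attained at k = 2)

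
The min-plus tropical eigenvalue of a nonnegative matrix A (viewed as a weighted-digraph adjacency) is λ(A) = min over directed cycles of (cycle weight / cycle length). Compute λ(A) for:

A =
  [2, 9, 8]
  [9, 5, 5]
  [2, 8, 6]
λ(A) = 2

Enumerate directed cycles and compute their means (weight / length). Sample:
  cycle 0 → 0: weight = 2, length = 1, mean = 2/1 ≈ 2.000
  cycle 1 → 1: weight = 5, length = 1, mean = 5/1 ≈ 5.000
  cycle 2 → 2: weight = 6, length = 1, mean = 6/1 ≈ 6.000
  cycle 0 → 1 → 0: weight = 18, length = 2, mean = 18/2 ≈ 9.000
  cycle 0 → 2 → 0: weight = 10, length = 2, mean = 10/2 ≈ 5.000
  cycle 1 → 0 → 1: weight = 18, length = 2, mean = 18/2 ≈ 9.000
Minimum mean = 2.000, attained e.g. along the cycle 0 → 0 with weight 2 and length 1. So λ(A) = 2/1 = 2.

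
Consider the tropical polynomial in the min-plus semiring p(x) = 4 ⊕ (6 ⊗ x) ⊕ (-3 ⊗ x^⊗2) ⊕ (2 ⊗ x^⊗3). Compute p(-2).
p(-2) = -7

A tropical monomial a ⊗ x^⊗i evaluates to a + i · x. Evaluating each term at x = -2:
  Term 0 contributes 4 + 0 · -2 = 4
  Term 1 contributes 6 + 1 · -2 = 4
  Term 2 contributes -3 + 2 · -2 = -7
  Term 3 contributes 2 + 3 · -2 = -4
p(-2) = ⊕ of these = min[4, 4, -7, -4] = -7.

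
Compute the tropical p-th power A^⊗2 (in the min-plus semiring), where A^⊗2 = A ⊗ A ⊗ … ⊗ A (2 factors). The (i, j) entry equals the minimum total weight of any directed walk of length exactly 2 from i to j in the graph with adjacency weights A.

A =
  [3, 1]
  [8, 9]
A^⊗2 =
  [6, 4]
  [11, 9]

Each entry (A^⊗2)_ij equals the minimum over all length-2 walks i = v_0 → v_1 → … → v_2 = j of Σ_t A[v_t][v_{t+1}]. For example, for (i, j) = (0, 1) we minimise over 2 possible intermediate vertex sequences; the minimum is 4, attained along the walk 0 → 0 → 1.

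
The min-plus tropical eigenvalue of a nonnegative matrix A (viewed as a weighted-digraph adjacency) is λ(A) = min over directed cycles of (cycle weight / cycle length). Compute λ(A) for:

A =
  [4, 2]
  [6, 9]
λ(A) = 4

Enumerate directed cycles and compute their means (weight / length). Sample:
  cycle 0 → 0: weight = 4, length = 1, mean = 4/1 ≈ 4.000
  cycle 1 → 1: weight = 9, length = 1, mean = 9/1 ≈ 9.000
  cycle 0 → 1 → 0: weight = 8, length = 2, mean = 8/2 ≈ 4.000
  cycle 1 → 0 → 1: weight = 8, length = 2, mean = 8/2 ≈ 4.000
Minimum mean = 4.000, attained e.g. along the cycle 0 → 0 with weight 4 and length 1. So λ(A) = 4/1 = 4.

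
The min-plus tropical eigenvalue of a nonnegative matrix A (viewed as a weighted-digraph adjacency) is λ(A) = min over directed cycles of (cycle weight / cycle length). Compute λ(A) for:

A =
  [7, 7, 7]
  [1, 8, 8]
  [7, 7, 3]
λ(A) = 3

Enumerate directed cycles and compute their means (weight / length). Sample:
  cycle 0 → 0: weight = 7, length = 1, mean = 7/1 ≈ 7.000
  cycle 1 → 1: weight = 8, length = 1, mean = 8/1 ≈ 8.000
  cycle 2 → 2: weight = 3, length = 1, mean = 3/1 ≈ 3.000
  cycle 0 → 1 → 0: weight = 8, length = 2, mean = 8/2 ≈ 4.000
  cycle 0 → 2 → 0: weight = 14, length = 2, mean = 14/2 ≈ 7.000
  cycle 1 → 0 → 1: weight = 8, length = 2, mean = 8/2 ≈ 4.000
Minimum mean = 3.000, attained e.g. along the cycle 2 → 2 with weight 3 and length 1. So λ(A) = 3/1 = 3.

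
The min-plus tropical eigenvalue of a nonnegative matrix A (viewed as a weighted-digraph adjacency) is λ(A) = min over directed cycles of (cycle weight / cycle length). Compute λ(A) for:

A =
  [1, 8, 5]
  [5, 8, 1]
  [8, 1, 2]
λ(A) = 1

Enumerate directed cycles and compute their means (weight / length). Sample:
  cycle 0 → 0: weight = 1, length = 1, mean = 1/1 ≈ 1.000
  cycle 1 → 1: weight = 8, length = 1, mean = 8/1 ≈ 8.000
  cycle 2 → 2: weight = 2, length = 1, mean = 2/1 ≈ 2.000
  cycle 0 → 1 → 0: weight = 13, length = 2, mean = 13/2 ≈ 6.500
  cycle 0 → 2 → 0: weight = 13, length = 2, mean = 13/2 ≈ 6.500
  cycle 1 → 0 → 1: weight = 13, length = 2, mean = 13/2 ≈ 6.500
Minimum mean = 1.000, attained e.g. along the cycle 0 → 0 with weight 1 and length 1. So λ(A) = 1/1 = 1.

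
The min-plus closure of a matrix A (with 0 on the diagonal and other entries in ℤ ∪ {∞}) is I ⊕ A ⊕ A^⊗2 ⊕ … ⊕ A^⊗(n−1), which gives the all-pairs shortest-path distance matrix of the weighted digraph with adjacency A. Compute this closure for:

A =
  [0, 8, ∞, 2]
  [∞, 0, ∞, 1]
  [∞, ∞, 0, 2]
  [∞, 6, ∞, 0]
Closure =
  [0, 8, ∞, 2]
  [∞, 0, ∞, 1]
  [∞, 8, 0, 2]
  [∞, 6, ∞, 0]

This is the Floyd-Warshall all-pairs shortest-path computation. For each intermediate vertex k = 0, 1, …, 3, update dist[i][j] ← min(dist[i][j], dist[i][k] + dist[k][j]). The final matrix gives, for each (i, j), the minimum total weight of any directed path from i to j (possibly empty when i = j).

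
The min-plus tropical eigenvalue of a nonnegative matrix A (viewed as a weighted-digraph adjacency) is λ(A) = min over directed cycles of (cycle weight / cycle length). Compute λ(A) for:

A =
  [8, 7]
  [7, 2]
λ(A) = 2

Enumerate directed cycles and compute their means (weight / length). Sample:
  cycle 0 → 0: weight = 8, length = 1, mean = 8/1 ≈ 8.000
  cycle 1 → 1: weight = 2, length = 1, mean = 2/1 ≈ 2.000
  cycle 0 → 1 → 0: weight = 14, length = 2, mean = 14/2 ≈ 7.000
  cycle 1 → 0 → 1: weight = 14, length = 2, mean = 14/2 ≈ 7.000
Minimum mean = 2.000, attained e.g. along the cycle 1 → 1 with weight 2 and length 1. So λ(A) = 2/1 = 2.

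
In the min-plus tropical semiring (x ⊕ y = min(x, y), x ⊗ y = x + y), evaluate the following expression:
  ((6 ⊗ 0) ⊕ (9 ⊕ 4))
((6 ⊗ 0) ⊕ (9 ⊕ 4)) = 4

Expand innermost to outermost. Recall ⊕ takes the minimum of its arguments and ⊗ takes their sum. Working out the expression ((6 ⊗ 0) ⊕ (9 ⊕ 4)) gives 4.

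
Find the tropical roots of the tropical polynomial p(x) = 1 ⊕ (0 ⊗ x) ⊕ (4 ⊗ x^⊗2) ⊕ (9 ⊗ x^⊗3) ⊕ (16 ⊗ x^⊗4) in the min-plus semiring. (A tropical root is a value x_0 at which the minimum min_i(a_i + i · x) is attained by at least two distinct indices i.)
Roots: {-7, -5, -4, 1}

Each tropical root is a break point of the lower envelope of the lines y = a_i + i · x (there are 5 lines, with slopes 0, 1, ..., 4). Only the lines that attain the minimum somewhere contribute to roots; other lines are dominated. Here the surviving (envelope) indices are i = 4, i = 3, i = 2, i = 1, i = 0.
Intersections between consecutive envelope lines give the roots: for adjacent envelope indices i < j the intersection is x = (a_i − a_j) / (j − i). Reading off the sorted break points: {-7, -5, -4, 1}.
Verification: at each break x_0, at least two indices attain the minimum of min_i(a_i + i · x_0).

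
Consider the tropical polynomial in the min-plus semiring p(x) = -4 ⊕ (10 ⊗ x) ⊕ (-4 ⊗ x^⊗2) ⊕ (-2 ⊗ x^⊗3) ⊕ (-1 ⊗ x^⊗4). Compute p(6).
p(6) = -4

A tropical monomial a ⊗ x^⊗i evaluates to a + i · x. Evaluating each term at x = 6:
  Term 0 contributes -4 + 0 · 6 = -4
  Term 1 contributes 10 + 1 · 6 = 16
  Term 2 contributes -4 + 2 · 6 = 8
  Term 3 contributes -2 + 3 · 6 = 16
  Term 4 contributes -1 + 4 · 6 = 23
p(6) = ⊕ of these = min[-4, 16, 8, 16, 23] = -4.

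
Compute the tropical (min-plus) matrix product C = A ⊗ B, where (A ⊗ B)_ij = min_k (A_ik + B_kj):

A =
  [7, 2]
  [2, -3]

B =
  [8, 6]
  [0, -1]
A ⊗ B =
  [2, 1]
  [-3, -4]

Apply the min-plus product entry-by-entry:
  C[0][0] = min over k of (A[0][0] + B[0][0] = 7 + 8 = 15, A[0][1] + B[1][0] = 2 + 0 = 2) = 2 (attained at k = 1)
  C[0][1] = min over k of (A[0][0] + B[0][1] = 7 + 6 = 13, A[0][1] + B[1][1] = 2 + -1 = 1) = 1 (attained at k = 1)
  C[1][0] = min over k of (A[1][0] + B[0][0] = 2 + 8 = 10, A[1][1] + B[1][0] = -3 + 0 = -3) = -3 (attained at k = 1)
  C[1][1] = min over k of (A[1][0] + B[0][1] = 2 + 6 = 8, A[1][1] + B[1][1] = -3 + -1 = -4) = -4 (attained at k = 1)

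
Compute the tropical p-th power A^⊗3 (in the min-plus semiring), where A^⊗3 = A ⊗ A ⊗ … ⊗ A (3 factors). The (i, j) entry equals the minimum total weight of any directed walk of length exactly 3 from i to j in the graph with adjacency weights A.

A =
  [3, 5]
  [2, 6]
A^⊗3 =
  [9, 11]
  [8, 10]

Each entry (A^⊗3)_ij equals the minimum over all length-3 walks i = v_0 → v_1 → … → v_3 = j of Σ_t A[v_t][v_{t+1}]. For example, for (i, j) = (0, 1) we minimise over 4 possible intermediate vertex sequences; the minimum is 11, attained along the walk 0 → 0 → 0 → 1.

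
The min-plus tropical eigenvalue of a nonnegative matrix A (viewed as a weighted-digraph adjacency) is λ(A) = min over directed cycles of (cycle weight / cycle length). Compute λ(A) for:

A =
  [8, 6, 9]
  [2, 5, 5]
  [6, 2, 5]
λ(A) = 7/2

Enumerate directed cycles and compute their means (weight / length). Sample:
  cycle 0 → 0: weight = 8, length = 1, mean = 8/1 ≈ 8.000
  cycle 1 → 1: weight = 5, length = 1, mean = 5/1 ≈ 5.000
  cycle 2 → 2: weight = 5, length = 1, mean = 5/1 ≈ 5.000
  cycle 0 → 1 → 0: weight = 8, length = 2, mean = 8/2 ≈ 4.000
  cycle 0 → 2 → 0: weight = 15, length = 2, mean = 15/2 ≈ 7.500
  cycle 1 → 0 → 1: weight = 8, length = 2, mean = 8/2 ≈ 4.000
Minimum mean = 3.500, attained e.g. along the cycle 1 → 2 → 1 with weight 7 and length 2. So λ(A) = 7/2 = 7/2.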